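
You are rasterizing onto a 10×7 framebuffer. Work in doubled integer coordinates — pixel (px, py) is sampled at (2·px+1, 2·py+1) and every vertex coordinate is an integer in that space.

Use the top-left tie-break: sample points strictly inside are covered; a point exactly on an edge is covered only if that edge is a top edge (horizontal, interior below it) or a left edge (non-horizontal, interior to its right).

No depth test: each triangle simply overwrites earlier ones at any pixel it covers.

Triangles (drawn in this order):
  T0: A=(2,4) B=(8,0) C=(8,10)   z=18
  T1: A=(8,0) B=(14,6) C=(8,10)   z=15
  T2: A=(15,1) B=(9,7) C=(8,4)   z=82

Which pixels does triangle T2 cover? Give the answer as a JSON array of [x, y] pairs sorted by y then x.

T0:
  2·area = 60
  edge (2, 4)→(8, 0): d=(6,-4) top-left  bias=+0
  edge (8, 0)→(8, 10): d=(0,10) right/bottom  bias=-1
  edge (8, 10)→(2, 4): d=(-6,-6) top-left  bias=+0
    (3,0)@(7, 1): e=[2,10,48] → █
    (4,0)@(9, 1): e=[10,-10,60] → ·
    (0,1)@(1, 3): e=[-10,70,0] → ·  [on edge]
    (2,1)@(5, 3): e=[6,30,24] → █
    (4,1)@(9, 3): e=[22,-10,48] → ·
    (1,2)@(3, 5): e=[10,50,0] → █  [on edge]
    (4,2)@(9, 5): e=[34,-10,36] → ·
    (1,3)@(3, 7): e=[22,50,-12] → ·
    (2,3)@(5, 7): e=[30,30,0] → █  [on edge]
    (4,3)@(9, 7): e=[46,-10,24] → ·
    (2,4)@(5, 9): e=[42,30,-12] → ·
    (3,4)@(7, 9): e=[50,10,0] → █  [on edge]
    (4,5)@(9, 11): e=[70,-10,0] → ·  [on edge]
    (5,6)@(11, 13): e=[90,-30,0] → ·  [on edge]
  covered (9 px):
    · · · █ · · · · · ·
    · · █ █ · · · · · ·
    · █ █ █ · · · · · ·
    · · █ █ · · · · · ·
    · · · █ · · · · · ·
    · · · · · · · · · ·
    · · · · · · · · · ·
T1:
  2·area = 60
  edge (8, 0)→(14, 6): d=(6,6) right/bottom  bias=-1
  edge (14, 6)→(8, 10): d=(-6,4) right/bottom  bias=-1
  edge (8, 10)→(8, 0): d=(0,-10) top-left  bias=+0
    (4,0)@(9, 1): e=[0,50,10] → ·  [on edge]
    (4,1)@(9, 3): e=[12,38,10] → █
    (5,1)@(11, 3): e=[0,30,30] → ·  [on edge]
    (4,2)@(9, 5): e=[24,26,10] → █
    (5,2)@(11, 5): e=[12,18,30] → █
    (6,2)@(13, 5): e=[0,10,50] → ·  [on edge]
    (4,3)@(9, 7): e=[36,14,10] → █
    (6,3)@(13, 7): e=[12,-2,50] → ·
    (7,3)@(15, 7): e=[0,-10,70] → ·  [on edge]
    (4,4)@(9, 9): e=[48,2,10] → █
    (5,4)@(11, 9): e=[36,-6,30] → ·
    (8,4)@(17, 9): e=[0,-30,90] → ·  [on edge]
    (9,5)@(19, 11): e=[0,-50,110] → ·  [on edge]
  covered (6 px):
    · · · · · · · · · ·
    · · · · █ · · · · ·
    · · · · █ █ · · · ·
    · · · · █ █ · · · ·
    · · · · █ · · · · ·
    · · · · · · · · · ·
    · · · · · · · · · ·
T2:
  2·area = 24
  edge (15, 1)→(9, 7): d=(-6,6) right/bottom  bias=-1
  edge (9, 7)→(8, 4): d=(-1,-3) top-left  bias=+0
  edge (8, 4)→(15, 1): d=(7,-3) top-left  bias=+0
    (3,0)@(7, 1): e=[48,0,-24] → ·  [on edge]
    (7,0)@(15, 1): e=[0,24,0] → ·  [on edge]
    (5,1)@(11, 3): e=[12,10,2] → █
    (6,1)@(13, 3): e=[0,16,8] → ·  [on edge]
    (4,2)@(9, 5): e=[12,2,10] → █
    (5,2)@(11, 5): e=[0,8,16] → ·  [on edge]
    (0,3)@(1, 7): e=[48,-24,0] → ·  [on edge]
    (4,3)@(9, 7): e=[0,0,24] → ·  [on edge]
    (3,4)@(7, 9): e=[0,-8,32] → ·  [on edge]
    (2,5)@(5, 11): e=[0,-16,40] → ·  [on edge]
    (1,6)@(3, 13): e=[0,-24,48] → ·  [on edge]
    (5,6)@(11, 13): e=[-48,0,72] → ·  [on edge]
  covered (2 px):
    · · · · · · · · · ·
    · · · · · █ · · · ·
    · · · · █ · · · · ·
    · · · · · · · · · ·
    · · · · · · · · · ·
    · · · · · · · · · ·
    · · · · · · · · · ·

Final: [[5,1],[4,2]]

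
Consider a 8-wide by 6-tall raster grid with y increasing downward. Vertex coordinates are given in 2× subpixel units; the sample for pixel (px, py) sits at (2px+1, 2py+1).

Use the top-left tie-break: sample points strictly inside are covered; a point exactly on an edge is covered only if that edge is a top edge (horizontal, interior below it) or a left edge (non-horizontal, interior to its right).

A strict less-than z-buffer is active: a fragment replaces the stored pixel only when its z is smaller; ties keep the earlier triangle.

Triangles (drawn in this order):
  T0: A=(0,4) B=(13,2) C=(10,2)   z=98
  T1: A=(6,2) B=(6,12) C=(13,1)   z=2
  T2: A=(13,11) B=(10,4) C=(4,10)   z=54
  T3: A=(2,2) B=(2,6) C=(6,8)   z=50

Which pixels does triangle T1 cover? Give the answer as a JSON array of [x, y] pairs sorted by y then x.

T0:
  2·area = 6  (B↔C swapped to make it positive)
  edge (0, 4)→(10, 2): d=(10,-2) top-left  bias=+0
  edge (10, 2)→(13, 2): d=(3,0) top-left  bias=+0
  edge (13, 2)→(0, 4): d=(-13,2) right/bottom  bias=-1
    (7,0)@(15, 1): e=[0,-3,9] → .  [on edge]
    (2,1)@(5, 3): e=[0,3,3] → X  [on edge]
    (3,1)@(7, 3): e=[4,3,-1] → .
    (2,2)@(5, 5): e=[20,9,-23] → .
  covered (1 px):
    . . . . . . . .
    . . X . . . . .
    . . . . . . . .
    . . . . . . . .
    . . . . . . . .
    . . . . . . . .
T1:
  2·area = 70  (B↔C swapped to make it positive)
  edge (6, 2)→(13, 1): d=(7,-1) top-left  bias=+0
  edge (13, 1)→(6, 12): d=(-7,11) right/bottom  bias=-1
  edge (6, 12)→(6, 2): d=(0,-10) top-left  bias=+0
    (6,0)@(13, 1): e=[0,0,70] → .  [on edge]
    (3,1)@(7, 3): e=[8,52,10] → X
    (4,1)@(9, 3): e=[10,30,30] → X
    (5,1)@(11, 3): e=[12,8,50] → X
    (6,1)@(13, 3): e=[14,-14,70] → .
    (3,2)@(7, 5): e=[22,38,10] → X
    (5,2)@(11, 5): e=[26,-6,50] → .
    (3,3)@(7, 7): e=[36,24,10] → X
    (5,3)@(11, 7): e=[40,-20,50] → .
    (3,4)@(7, 9): e=[50,10,10] → X
    (4,4)@(9, 9): e=[52,-12,30] → .
    (3,5)@(7, 11): e=[64,-4,10] → .
  covered (8 px):
    . . . . . . . .
    . . . X X X . .
    . . . X X . . .
    . . . X X . . .
    . . . X . . . .
    . . . . . . . .
T2:
  2·area = 60  (B↔C swapped to make it positive)
  edge (13, 11)→(4, 10): d=(-9,-1) top-left  bias=+0
  edge (4, 10)→(10, 4): d=(6,-6) top-left  bias=+0
  edge (10, 4)→(13, 11): d=(3,7) right/bottom  bias=-1
    (6,0)@(13, 1): e=[90,0,-30] → .  [on edge]
    (5,1)@(11, 3): e=[70,0,-10] → .  [on edge]
    (4,2)@(9, 5): e=[50,0,10] → X  [on edge]
    (5,2)@(11, 5): e=[52,12,-4] → .
    (3,3)@(7, 7): e=[30,0,30] → X  [on edge]
    (5,3)@(11, 7): e=[34,24,2] → X
    (6,3)@(13, 7): e=[36,36,-12] → .
    (2,4)@(5, 9): e=[10,0,50] → X  [on edge]
    (6,4)@(13, 9): e=[18,48,-6] → .
    (1,5)@(3, 11): e=[-10,0,70] → .  [on edge]
    (2,5)@(5, 11): e=[-8,12,56] → .
    (3,5)@(7, 11): e=[-6,24,42] → .
    (6,5)@(13, 11): e=[0,60,0] → .  [on edge]
  covered (8 px):
    . . . . . . . .
    . . . . . . . .
    . . . . X . . .
    . . . X X X . .
    . . X X X X . .
    . . . . . . . .
T3:
  2·area = 16  (B↔C swapped to make it positive)
  edge (2, 2)→(6, 8): d=(4,6) right/bottom  bias=-1
  edge (6, 8)→(2, 6): d=(-4,-2) top-left  bias=+0
  edge (2, 6)→(2, 2): d=(0,-4) top-left  bias=+0
    (1,2)@(3, 5): e=[6,6,4] → X
    (2,2)@(5, 5): e=[-6,10,12] → .
    (1,3)@(3, 7): e=[14,-2,4] → .
    (2,3)@(5, 7): e=[2,2,12] → X
    (3,3)@(7, 7): e=[-10,6,20] → .
    (2,4)@(5, 9): e=[10,-6,12] → .
  covered (2 px):
    . . . . . . . .
    . . . . . . . .
    . X . . . . . .
    . . X . . . . .
    . . . . . . . .
    . . . . . . . .

Answer: [[3,1],[4,1],[5,1],[3,2],[4,2],[3,3],[4,3],[3,4]]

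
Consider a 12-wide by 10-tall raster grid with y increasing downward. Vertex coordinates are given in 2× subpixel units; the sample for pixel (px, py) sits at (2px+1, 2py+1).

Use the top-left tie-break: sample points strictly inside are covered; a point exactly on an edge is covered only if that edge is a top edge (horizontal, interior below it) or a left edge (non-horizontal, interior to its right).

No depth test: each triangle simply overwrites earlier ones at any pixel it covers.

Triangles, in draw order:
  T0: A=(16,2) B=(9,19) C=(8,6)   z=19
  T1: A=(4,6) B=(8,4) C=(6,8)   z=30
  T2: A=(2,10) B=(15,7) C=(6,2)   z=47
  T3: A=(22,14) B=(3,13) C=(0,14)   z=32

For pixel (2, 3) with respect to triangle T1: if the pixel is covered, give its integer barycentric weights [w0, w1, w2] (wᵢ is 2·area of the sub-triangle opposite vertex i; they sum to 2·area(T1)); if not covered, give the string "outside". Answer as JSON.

T0:
  2·area = 108
  edge (16, 2)→(9, 19): d=(-7,17) right/bottom  bias=-1
  edge (9, 19)→(8, 6): d=(-1,-13) top-left  bias=+0
  edge (8, 6)→(16, 2): d=(8,-4) top-left  bias=+0
    (7,1)@(15, 3): e=[10,94,4] → █
    (8,1)@(17, 3): e=[-24,120,12] → ·
    (5,2)@(11, 5): e=[64,40,4] → █
    (6,2)@(13, 5): e=[30,66,12] → █
    (7,2)@(15, 5): e=[-4,92,20] → ·
    (4,3)@(9, 7): e=[84,12,12] → █
    (7,3)@(15, 7): e=[-18,90,36] → ·
    (4,4)@(9, 9): e=[70,10,28] → █
    (7,4)@(15, 9): e=[-32,88,52] → ·
    (4,5)@(9, 11): e=[56,8,44] → █
    (6,5)@(13, 11): e=[-12,60,60] → ·
    (4,6)@(9, 13): e=[42,6,60] → █
    (4,9)@(9, 19): e=[0,0,108] → ·  [on edge]
  covered (15 px):
    · · · · · · · · · · · ·
    · · · · · · · █ · · · ·
    · · · · · █ █ · · · · ·
    · · · · █ █ █ · · · · ·
    · · · · █ █ █ · · · · ·
    · · · · █ █ · · · · · ·
    · · · · █ █ · · · · · ·
    · · · · █ · · · · · · ·
    · · · · █ · · · · · · ·
    · · · · · · · · · · · ·
T1:
  2·area = 12
  edge (4, 6)→(8, 4): d=(4,-2) top-left  bias=+0
  edge (8, 4)→(6, 8): d=(-2,4) right/bottom  bias=-1
  edge (6, 8)→(4, 6): d=(-2,-2) top-left  bias=+0
    (0,1)@(1, 3): e=[-18,30,0] → ·  [on edge]
    (1,2)@(3, 5): e=[-6,18,0] → ·  [on edge]
    (3,2)@(7, 5): e=[2,2,8] → █
    (4,2)@(9, 5): e=[6,-6,12] → ·
    (2,3)@(5, 7): e=[6,6,0] → █  [on edge]
    (3,3)@(7, 7): e=[10,-2,4] → ·
    (2,4)@(5, 9): e=[14,2,-4] → ·
    (3,4)@(7, 9): e=[18,-6,0] → ·  [on edge]
    (4,5)@(9, 11): e=[30,-18,0] → ·  [on edge]
    (5,6)@(11, 13): e=[42,-30,0] → ·  [on edge]
    (6,7)@(13, 15): e=[54,-42,0] → ·  [on edge]
    (7,8)@(15, 17): e=[66,-54,0] → ·  [on edge]
    (8,9)@(17, 19): e=[78,-66,0] → ·  [on edge]
  covered (2 px):
    · · · · · · · · · · · ·
    · · · · · · · · · · · ·
    · · · █ · · · · · · · ·
    · · █ · · · · · · · · ·
    · · · · · · · · · · · ·
    · · · · · · · · · · · ·
    · · · · · · · · · · · ·
    · · · · · · · · · · · ·
    · · · · · · · · · · · ·
    · · · · · · · · · · · ·
T2:
  2·area = 92  (B↔C swapped to make it positive)
  edge (2, 10)→(6, 2): d=(4,-8) top-left  bias=+0
  edge (6, 2)→(15, 7): d=(9,5) right/bottom  bias=-1
  edge (15, 7)→(2, 10): d=(-13,3) right/bottom  bias=-1
    (3,1)@(7, 3): e=[12,4,76] → █
    (4,1)@(9, 3): e=[28,-6,70] → ·
    (2,2)@(5, 5): e=[4,32,56] → █
    (4,2)@(9, 5): e=[36,12,44] → █
    (5,2)@(11, 5): e=[52,2,38] → █
    (6,2)@(13, 5): e=[68,-8,32] → ·
    (2,3)@(5, 7): e=[12,50,30] → █
    (6,3)@(13, 7): e=[76,10,6] → █
    (7,3)@(15, 7): e=[92,0,0] → ·  [on edge]
    (1,4)@(3, 9): e=[4,78,10] → █
    (3,4)@(7, 9): e=[36,58,-2] → ·
    (4,4)@(9, 9): e=[52,48,-8] → ·
  covered (12 px):
    · · · · · · · · · · · ·
    · · · █ · · · · · · · ·
    · · █ █ █ █ · · · · · ·
    · · █ █ █ █ █ · · · · ·
    · █ █ · · · · · · · · ·
    · · · · · · · · · · · ·
    · · · · · · · · · · · ·
    · · · · · · · · · · · ·
    · · · · · · · · · · · ·
    · · · · · · · · · · · ·
T3:
  2·area = 22  (B↔C swapped to make it positive)
  edge (22, 14)→(0, 14): d=(-22,0) right/bottom  bias=-1
  edge (0, 14)→(3, 13): d=(3,-1) top-left  bias=+0
  edge (3, 13)→(22, 14): d=(19,1) right/bottom  bias=-1
    (10,3)@(21, 7): e=[154,0,-132] → ·  [on edge]
    (7,4)@(15, 9): e=[110,0,-88] → ·  [on edge]
    (4,5)@(9, 11): e=[66,0,-44] → ·  [on edge]
    (1,6)@(3, 13): e=[22,0,0] → ·  [on edge]
  covered (0 px):
    · · · · · · · · · · · ·
    · · · · · · · · · · · ·
    · · · · · · · · · · · ·
    · · · · · · · · · · · ·
    · · · · · · · · · · · ·
    · · · · · · · · · · · ·
    · · · · · · · · · · · ·
    · · · · · · · · · · · ·
    · · · · · · · · · · · ·
    · · · · · · · · · · · ·

Final: [6,0,6]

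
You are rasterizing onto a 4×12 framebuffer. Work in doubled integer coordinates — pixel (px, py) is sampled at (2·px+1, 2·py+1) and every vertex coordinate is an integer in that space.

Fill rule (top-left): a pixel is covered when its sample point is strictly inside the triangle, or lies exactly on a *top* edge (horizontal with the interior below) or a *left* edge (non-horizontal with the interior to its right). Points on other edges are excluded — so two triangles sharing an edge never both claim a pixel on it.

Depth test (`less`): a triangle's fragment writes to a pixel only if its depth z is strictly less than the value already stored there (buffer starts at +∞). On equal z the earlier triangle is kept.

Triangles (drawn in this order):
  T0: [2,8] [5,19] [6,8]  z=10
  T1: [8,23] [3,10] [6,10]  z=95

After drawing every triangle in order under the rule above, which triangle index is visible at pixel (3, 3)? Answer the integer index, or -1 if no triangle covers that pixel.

T0:
  2·area = 44  (B↔C swapped to make it positive)
  edge (2, 8)→(6, 8): d=(4,0) top-left  bias=+0
  edge (6, 8)→(5, 19): d=(-1,11) right/bottom  bias=-1
  edge (5, 19)→(2, 8): d=(-3,-11) top-left  bias=+0
    (1,4)@(3, 9): e=[4,32,8] → X
    (2,4)@(5, 9): e=[4,10,30] → X
    (3,4)@(7, 9): e=[4,-12,52] → .
    (1,5)@(3, 11): e=[12,30,2] → X
    (3,5)@(7, 11): e=[12,-14,46] → .
    (1,6)@(3, 13): e=[20,28,-4] → .
    (2,6)@(5, 13): e=[20,6,18] → X
    (3,6)@(7, 13): e=[20,-16,40] → .
    (2,7)@(5, 15): e=[28,4,12] → X
    (3,7)@(7, 15): e=[28,-18,34] → .
    (2,8)@(5, 17): e=[36,2,6] → X
    (3,8)@(7, 17): e=[36,-20,28] → .
    (2,9)@(5, 19): e=[44,0,0] → .  [on edge]
  covered (7 px):
    . . . .
    . . . .
    . . . .
    . . . .
    . X X .
    . X X .
    . . X .
    . . X .
    . . X .
    . . . .
    . . . .
    . . . .
T1:
  2·area = 39
  edge (8, 23)→(3, 10): d=(-5,-13) top-left  bias=+0
  edge (3, 10)→(6, 10): d=(3,0) top-left  bias=+0
  edge (6, 10)→(8, 23): d=(2,13) right/bottom  bias=-1
    (2,5)@(5, 11): e=[21,3,15] → X
    (3,5)@(7, 11): e=[47,3,-11] → .
    (2,6)@(5, 13): e=[11,9,19] → X
    (3,6)@(7, 13): e=[37,9,-7] → .
    (2,7)@(5, 15): e=[1,15,23] → X
    (3,7)@(7, 15): e=[27,15,-3] → .
    (2,8)@(5, 17): e=[-9,21,27] → .
    (3,8)@(7, 17): e=[17,21,1] → X
    (3,9)@(7, 19): e=[7,27,5] → X
    (3,10)@(7, 21): e=[-3,33,9] → .
  covered (5 px):
    . . . .
    . . . .
    . . . .
    . . . .
    . . . .
    . . X .
    . . X .
    . . X .
    . . . X
    . . . X
    . . . .
    . . . .

Z-buffer (winner per pixel, '.' = empty):
  . . . .
  . . . .
  . . . .
  . . . .
  . 0 0 .
  . 0 0 .
  . . 0 .
  . . 0 .
  . . 0 1
  . . . 1
  . . . .
  . . . .

Result: -1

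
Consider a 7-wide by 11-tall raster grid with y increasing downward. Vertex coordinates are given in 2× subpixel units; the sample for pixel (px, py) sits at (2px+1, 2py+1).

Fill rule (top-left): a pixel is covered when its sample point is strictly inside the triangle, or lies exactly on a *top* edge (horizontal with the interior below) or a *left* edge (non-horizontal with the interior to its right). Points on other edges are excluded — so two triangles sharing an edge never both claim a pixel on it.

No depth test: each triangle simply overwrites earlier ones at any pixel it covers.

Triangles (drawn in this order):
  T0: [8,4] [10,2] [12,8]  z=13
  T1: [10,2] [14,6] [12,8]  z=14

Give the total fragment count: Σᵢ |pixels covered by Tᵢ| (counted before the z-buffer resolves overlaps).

T0:
  2·area = 16
  edge (8, 4)→(10, 2): d=(2,-2) top-left  bias=+0
  edge (10, 2)→(12, 8): d=(2,6) right/bottom  bias=-1
  edge (12, 8)→(8, 4): d=(-4,-4) top-left  bias=+0
    (2,0)@(5, 1): e=[-12,28,0] → ·  [on edge]
    (5,0)@(11, 1): e=[0,-8,24] → ·  [on edge]
    (3,1)@(7, 3): e=[-4,20,0] → ·  [on edge]
    (4,1)@(9, 3): e=[0,8,8] → #  [on edge]
    (5,1)@(11, 3): e=[4,-4,16] → ·
    (3,2)@(7, 5): e=[0,24,-8] → ·  [on edge]
    (4,2)@(9, 5): e=[4,12,0] → #  [on edge]
    (5,2)@(11, 5): e=[8,0,8] → ·  [on edge]
    (2,3)@(5, 7): e=[0,40,-24] → ·  [on edge]
    (4,3)@(9, 7): e=[8,16,-8] → ·
    (5,3)@(11, 7): e=[12,4,0] → #  [on edge]
    (6,3)@(13, 7): e=[16,-8,8] → ·
    (1,4)@(3, 9): e=[0,56,-40] → ·  [on edge]
    (6,4)@(13, 9): e=[20,-4,0] → ·  [on edge]
    (0,5)@(1, 11): e=[0,72,-56] → ·  [on edge]
    (6,5)@(13, 11): e=[24,0,-8] → ·  [on edge]
  covered (3 px):
    · · · · · · ·
    · · · · # · ·
    · · · · # · ·
    · · · · · # ·
    · · · · · · ·
    · · · · · · ·
    · · · · · · ·
    · · · · · · ·
    · · · · · · ·
    · · · · · · ·
    · · · · · · ·
T1:
  2·area = 16
  edge (10, 2)→(14, 6): d=(4,4) right/bottom  bias=-1
  edge (14, 6)→(12, 8): d=(-2,2) right/bottom  bias=-1
  edge (12, 8)→(10, 2): d=(-2,-6) top-left  bias=+0
    (4,0)@(9, 1): e=[0,20,-4] → ·  [on edge]
    (5,1)@(11, 3): e=[0,12,4] → ·  [on edge]
    (5,2)@(11, 5): e=[8,8,0] → #  [on edge]
    (6,2)@(13, 5): e=[0,4,12] → ·  [on edge]
    (5,3)@(11, 7): e=[16,4,-4] → ·
    (6,3)@(13, 7): e=[8,0,8] → ·  [on edge]
    (5,4)@(11, 9): e=[24,0,-8] → ·  [on edge]
    (4,5)@(9, 11): e=[40,0,-24] → ·  [on edge]
    (6,5)@(13, 11): e=[24,-8,0] → ·  [on edge]
    (3,6)@(7, 13): e=[56,0,-40] → ·  [on edge]
    (2,7)@(5, 15): e=[72,0,-56] → ·  [on edge]
    (1,8)@(3, 17): e=[88,0,-72] → ·  [on edge]
    (0,9)@(1, 19): e=[104,0,-88] → ·  [on edge]
  covered (1 px):
    · · · · · · ·
    · · · · · · ·
    · · · · · # ·
    · · · · · · ·
    · · · · · · ·
    · · · · · · ·
    · · · · · · ·
    · · · · · · ·
    · · · · · · ·
    · · · · · · ·
    · · · · · · ·

Result: 4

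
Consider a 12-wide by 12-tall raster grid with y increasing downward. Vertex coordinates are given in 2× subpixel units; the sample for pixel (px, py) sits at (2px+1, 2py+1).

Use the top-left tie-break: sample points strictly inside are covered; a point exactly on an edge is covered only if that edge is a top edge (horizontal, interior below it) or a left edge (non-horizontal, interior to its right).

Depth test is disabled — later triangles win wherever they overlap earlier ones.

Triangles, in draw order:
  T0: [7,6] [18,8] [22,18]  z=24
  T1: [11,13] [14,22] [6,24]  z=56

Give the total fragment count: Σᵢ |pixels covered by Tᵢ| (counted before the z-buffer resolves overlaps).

T0:
  2·area = 102
  edge (7, 6)→(18, 8): d=(11,2) right/bottom  bias=-1
  edge (18, 8)→(22, 18): d=(4,10) right/bottom  bias=-1
  edge (22, 18)→(7, 6): d=(-15,-12) top-left  bias=+0
    (4,3)@(9, 7): e=[7,86,9] → █
    (5,3)@(11, 7): e=[3,66,33] → █
    (6,3)@(13, 7): e=[-1,46,57] → ·
    (4,4)@(9, 9): e=[29,94,-21] → ·
    (5,4)@(11, 9): e=[25,74,3] → █
    (6,4)@(13, 9): e=[21,54,27] → █
    (7,4)@(15, 9): e=[17,34,51] → █
    (8,4)@(17, 9): e=[13,14,75] → █
    (9,4)@(19, 9): e=[9,-6,99] → ·
    (5,5)@(11, 11): e=[47,82,-27] → ·
    (6,5)@(13, 11): e=[43,62,-3] → ·
    (7,5)@(15, 11): e=[39,42,21] → █
  covered (13 px):
    · · · · · · · · · · · ·
    · · · · · · · · · · · ·
    · · · · · · · · · · · ·
    · · · · █ █ · · · · · ·
    · · · · · █ █ █ █ · · ·
    · · · · · · · █ █ █ · ·
    · · · · · · · · █ █ · ·
    · · · · · · · · · █ · ·
    · · · · · · · · · · █ ·
    · · · · · · · · · · · ·
    · · · · · · · · · · · ·
    · · · · · · · · · · · ·
T1:
  2·area = 78
  edge (11, 13)→(14, 22): d=(3,9) right/bottom  bias=-1
  edge (14, 22)→(6, 24): d=(-8,2) right/bottom  bias=-1
  edge (6, 24)→(11, 13): d=(5,-11) top-left  bias=+0
    (3,0)@(7, 1): e=[0,182,-104] → ·  [on edge]
    (4,3)@(9, 7): e=[0,130,-52] → ·  [on edge]
    (5,6)@(11, 13): e=[0,78,0] → ·  [on edge]
    (5,7)@(11, 15): e=[6,62,10] → █
    (6,7)@(13, 15): e=[-12,58,32] → ·
    (5,8)@(11, 17): e=[12,46,20] → █
    (6,8)@(13, 17): e=[-6,42,42] → ·
    (4,9)@(9, 19): e=[36,34,8] → █
    (6,9)@(13, 19): e=[0,26,52] → ·  [on edge]
    (4,10)@(9, 21): e=[42,18,18] → █
    (6,10)@(13, 21): e=[6,10,62] → █
    (7,10)@(15, 21): e=[-12,6,84] → ·
  covered (9 px):
    · · · · · · · · · · · ·
    · · · · · · · · · · · ·
    · · · · · · · · · · · ·
    · · · · · · · · · · · ·
    · · · · · · · · · · · ·
    · · · · · · · · · · · ·
    · · · · · · · · · · · ·
    · · · · · █ · · · · · ·
    · · · · · █ · · · · · ·
    · · · · █ █ · · · · · ·
    · · · · █ █ █ · · · · ·
    · · · █ █ · · · · · · ·

Answer: 22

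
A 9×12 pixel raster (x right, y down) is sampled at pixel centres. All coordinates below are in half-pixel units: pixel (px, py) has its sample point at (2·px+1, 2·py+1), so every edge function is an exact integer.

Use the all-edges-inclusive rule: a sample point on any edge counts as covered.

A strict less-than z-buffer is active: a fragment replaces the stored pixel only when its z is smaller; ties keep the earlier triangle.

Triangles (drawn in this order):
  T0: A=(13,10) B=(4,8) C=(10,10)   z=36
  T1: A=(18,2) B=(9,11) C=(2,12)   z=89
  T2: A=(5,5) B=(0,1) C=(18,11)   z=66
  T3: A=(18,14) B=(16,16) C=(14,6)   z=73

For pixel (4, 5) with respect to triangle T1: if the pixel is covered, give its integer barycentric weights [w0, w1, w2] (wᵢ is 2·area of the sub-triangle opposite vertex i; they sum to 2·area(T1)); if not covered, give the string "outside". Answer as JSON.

T0:
  2·area = 6  (B↔C swapped to make it positive)
  edge (13, 10)→(10, 10): d=(-3,0) inclusive
  edge (10, 10)→(4, 8): d=(-6,-2) inclusive
  edge (4, 8)→(13, 10): d=(9,2) inclusive
    (0,3)@(1, 7): e=[9,0,-3] → ·  [on edge]
    (3,4)@(7, 9): e=[3,0,3] → #  [on edge]
    (4,4)@(9, 9): e=[3,4,-1] → ·
    (3,5)@(7, 11): e=[-3,-12,21] → ·
    (6,5)@(13, 11): e=[-3,0,9] → ·  [on edge]
  covered (1 px):
    · · · · · · · · ·
    · · · · · · · · ·
    · · · · · · · · ·
    · · · · · · · · ·
    · · · # · · · · ·
    · · · · · · · · ·
    · · · · · · · · ·
    · · · · · · · · ·
    · · · · · · · · ·
    · · · · · · · · ·
    · · · · · · · · ·
    · · · · · · · · ·
T1:
  2·area = 54
  edge (18, 2)→(9, 11): d=(-9,9) inclusive
  edge (9, 11)→(2, 12): d=(-7,1) inclusive
  edge (2, 12)→(18, 2): d=(16,-10) inclusive
    (8,1)@(17, 3): e=[0,48,6] → #  [on edge]
    (7,2)@(15, 5): e=[0,36,18] → #  [on edge]
    (8,2)@(17, 5): e=[-18,34,38] → ·
    (5,3)@(11, 7): e=[18,26,10] → #
    (6,3)@(13, 7): e=[0,24,30] → #  [on edge]
    (7,3)@(15, 7): e=[-18,22,50] → ·
    (3,4)@(7, 9): e=[36,16,2] → #
    (4,4)@(9, 9): e=[18,14,22] → #
    (5,4)@(11, 9): e=[0,12,42] → #  [on edge]
    (6,4)@(13, 9): e=[-18,10,62] → ·
    (2,5)@(5, 11): e=[36,4,14] → #
    (4,5)@(9, 11): e=[0,0,54] → #  [on edge]
    (3,6)@(7, 13): e=[0,-12,66] → ·  [on edge]
    (2,7)@(5, 15): e=[0,-24,78] → ·  [on edge]
    (1,8)@(3, 17): e=[0,-36,90] → ·  [on edge]
    (0,9)@(1, 19): e=[0,-48,102] → ·  [on edge]
  covered (10 px):
    · · · · · · · · ·
    · · · · · · · · #
    · · · · · · · # ·
    · · · · · # # · ·
    · · · # # # · · ·
    · · # # # · · · ·
    · · · · · · · · ·
    · · · · · · · · ·
    · · · · · · · · ·
    · · · · · · · · ·
    · · · · · · · · ·
    · · · · · · · · ·
T2:
  2·area = 22
  edge (5, 5)→(0, 1): d=(-5,-4) inclusive
  edge (0, 1)→(18, 11): d=(18,10) inclusive
  edge (18, 11)→(5, 5): d=(-13,-6) inclusive
    (1,1)@(3, 3): e=[2,6,14] → #
    (2,1)@(5, 3): e=[10,-14,26] → ·
    (1,2)@(3, 5): e=[-8,42,-12] → ·
    (2,2)@(5, 5): e=[0,22,0] → #  [on edge]
    (3,2)@(7, 5): e=[8,2,12] → #
    (4,2)@(9, 5): e=[16,-18,24] → ·
    (2,3)@(5, 7): e=[-10,58,-26] → ·
    (3,3)@(7, 7): e=[-2,38,-14] → ·
    (7,6)@(15, 13): e=[0,66,-44] → ·  [on edge]
  covered (3 px):
    · · · · · · · · ·
    · # · · · · · · ·
    · · # # · · · · ·
    · · · · · · · · ·
    · · · · · · · · ·
    · · · · · · · · ·
    · · · · · · · · ·
    · · · · · · · · ·
    · · · · · · · · ·
    · · · · · · · · ·
    · · · · · · · · ·
    · · · · · · · · ·
T3:
  2·area = 24
  edge (18, 14)→(16, 16): d=(-2,2) inclusive
  edge (16, 16)→(14, 6): d=(-2,-10) inclusive
  edge (14, 6)→(18, 14): d=(4,8) inclusive
    (6,0)@(13, 1): e=[36,0,-12] → ·  [on edge]
    (7,4)@(15, 9): e=[16,4,4] → #
    (8,4)@(17, 9): e=[12,24,-12] → ·
    (7,5)@(15, 11): e=[12,0,12] → #  [on edge]
    (8,5)@(17, 11): e=[8,20,-4] → ·
    (7,6)@(15, 13): e=[8,-4,20] → ·
    (8,6)@(17, 13): e=[4,16,4] → #
    (8,7)@(17, 15): e=[0,12,12] → #  [on edge]
    (7,8)@(15, 17): e=[0,-12,36] → ·  [on edge]
    (8,8)@(17, 17): e=[-4,8,20] → ·
    (6,9)@(13, 19): e=[0,-36,60] → ·  [on edge]
    (5,10)@(11, 21): e=[0,-60,84] → ·  [on edge]
    (8,10)@(17, 21): e=[-12,0,36] → ·  [on edge]
    (4,11)@(9, 23): e=[0,-84,108] → ·  [on edge]
  covered (4 px):
    · · · · · · · · ·
    · · · · · · · · ·
    · · · · · · · · ·
    · · · · · · · · ·
    · · · · · · · # ·
    · · · · · · · # ·
    · · · · · · · · #
    · · · · · · · · #
    · · · · · · · · ·
    · · · · · · · · ·
    · · · · · · · · ·
    · · · · · · · · ·

Answer: [0,54,0]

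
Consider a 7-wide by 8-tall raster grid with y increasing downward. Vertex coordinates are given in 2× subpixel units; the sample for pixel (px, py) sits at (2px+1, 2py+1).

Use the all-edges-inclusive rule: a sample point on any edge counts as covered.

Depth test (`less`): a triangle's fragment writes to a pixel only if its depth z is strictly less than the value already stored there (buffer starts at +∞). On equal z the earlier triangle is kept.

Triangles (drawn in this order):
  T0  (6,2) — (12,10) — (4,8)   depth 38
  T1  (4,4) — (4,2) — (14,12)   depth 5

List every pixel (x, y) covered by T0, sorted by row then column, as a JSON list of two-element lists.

T0:
  2·area = 52
  edge (6, 2)→(12, 10): d=(6,8) inclusive
  edge (12, 10)→(4, 8): d=(-8,-2) inclusive
  edge (4, 8)→(6, 2): d=(2,-6) inclusive
    (2,2)@(5, 5): e=[26,26,0] → #  [on edge]
    (3,2)@(7, 5): e=[10,30,12] → #
    (4,2)@(9, 5): e=[-6,34,24] → ·
    (2,3)@(5, 7): e=[38,10,4] → #
    (4,3)@(9, 7): e=[6,18,28] → #
    (5,3)@(11, 7): e=[-10,22,40] → ·
    (2,4)@(5, 9): e=[50,-6,8] → ·
    (3,4)@(7, 9): e=[34,-2,20] → ·
    (4,4)@(9, 9): e=[18,2,32] → #
    (5,4)@(11, 9): e=[2,6,44] → #
    (6,4)@(13, 9): e=[-14,10,56] → ·
    (1,5)@(3, 11): e=[78,-26,0] → ·  [on edge]
  covered (7 px):
    · · · · · · ·
    · · · · · · ·
    · · # # · · ·
    · · # # # · ·
    · · · · # # ·
    · · · · · · ·
    · · · · · · ·
    · · · · · · ·
T1:
  2·area = 20
  edge (4, 4)→(4, 2): d=(0,-2) inclusive
  edge (4, 2)→(14, 12): d=(10,10) inclusive
  edge (14, 12)→(4, 4): d=(-10,-8) inclusive
    (1,0)@(3, 1): e=[-2,0,22] → ·  [on edge]
    (2,1)@(5, 3): e=[2,0,18] → #  [on edge]
    (3,1)@(7, 3): e=[6,-20,34] → ·
    (2,2)@(5, 5): e=[2,20,-2] → ·
    (3,2)@(7, 5): e=[6,0,14] → #  [on edge]
    (4,2)@(9, 5): e=[10,-20,30] → ·
    (3,3)@(7, 7): e=[6,20,-6] → ·
    (4,3)@(9, 7): e=[10,0,10] → #  [on edge]
    (5,3)@(11, 7): e=[14,-20,26] → ·
    (4,4)@(9, 9): e=[10,20,-10] → ·
    (5,4)@(11, 9): e=[14,0,6] → #  [on edge]
    (6,4)@(13, 9): e=[18,-20,22] → ·
    (6,5)@(13, 11): e=[18,0,2] → #  [on edge]
  covered (5 px):
    · · · · · · ·
    · · # · · · ·
    · · · # · · ·
    · · · · # · ·
    · · · · · # ·
    · · · · · · #
    · · · · · · ·
    · · · · · · ·

Answer: [[2,2],[3,2],[2,3],[3,3],[4,3],[4,4],[5,4]]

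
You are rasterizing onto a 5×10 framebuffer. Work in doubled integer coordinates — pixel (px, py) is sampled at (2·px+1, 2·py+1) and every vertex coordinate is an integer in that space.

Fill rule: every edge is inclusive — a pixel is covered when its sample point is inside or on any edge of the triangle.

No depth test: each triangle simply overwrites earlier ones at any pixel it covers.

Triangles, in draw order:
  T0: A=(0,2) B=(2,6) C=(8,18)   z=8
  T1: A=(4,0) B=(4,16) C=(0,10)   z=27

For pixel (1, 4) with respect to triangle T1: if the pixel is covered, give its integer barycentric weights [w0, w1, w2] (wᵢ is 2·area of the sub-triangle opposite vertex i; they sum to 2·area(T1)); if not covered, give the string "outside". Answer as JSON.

T0:
  degenerate (2·area = 0) — covers nothing
T1:
  2·area = 64
  edge (4, 0)→(4, 16): d=(0,16) inclusive
  edge (4, 16)→(0, 10): d=(-4,-6) inclusive
  edge (0, 10)→(4, 0): d=(4,-10) inclusive
    (1,1)@(3, 3): e=[16,46,2] → X
    (2,1)@(5, 3): e=[-16,58,22] → .
    (1,2)@(3, 5): e=[16,38,10] → X
    (2,2)@(5, 5): e=[-16,50,30] → .
    (1,3)@(3, 7): e=[16,30,18] → X
    (2,3)@(5, 7): e=[-16,42,38] → .
    (0,4)@(1, 9): e=[48,10,6] → X
    (2,4)@(5, 9): e=[-16,34,46] → .
    (0,5)@(1, 11): e=[48,2,14] → X
    (2,5)@(5, 11): e=[-16,26,54] → .
    (0,6)@(1, 13): e=[48,-6,22] → .
    (1,6)@(3, 13): e=[16,6,42] → X
  covered (8 px):
    . . . . .
    . X . . .
    . X . . .
    . X . . .
    X X . . .
    X X . . .
    . X . . .
    . . . . .
    . . . . .
    . . . . .

Result: [22,26,16]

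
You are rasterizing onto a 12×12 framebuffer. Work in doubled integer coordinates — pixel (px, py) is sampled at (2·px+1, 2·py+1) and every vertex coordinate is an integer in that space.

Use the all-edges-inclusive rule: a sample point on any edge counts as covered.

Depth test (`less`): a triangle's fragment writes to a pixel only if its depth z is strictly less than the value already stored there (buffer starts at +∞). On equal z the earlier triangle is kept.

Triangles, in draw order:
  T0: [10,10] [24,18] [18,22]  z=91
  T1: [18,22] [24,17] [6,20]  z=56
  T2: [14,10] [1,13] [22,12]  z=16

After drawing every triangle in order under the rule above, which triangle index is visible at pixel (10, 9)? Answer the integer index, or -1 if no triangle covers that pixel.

T0:
  2·area = 104
  edge (10, 10)→(24, 18): d=(14,8) inclusive
  edge (24, 18)→(18, 22): d=(-6,4) inclusive
  edge (18, 22)→(10, 10): d=(-8,-12) inclusive
    (5,5)@(11, 11): e=[6,94,4] → X
    (6,5)@(13, 11): e=[-10,86,28] → .
    (5,6)@(11, 13): e=[34,82,-12] → .
    (6,6)@(13, 13): e=[18,74,12] → X
    (7,6)@(15, 13): e=[2,66,36] → X
    (8,6)@(17, 13): e=[-14,58,60] → .
    (6,7)@(13, 15): e=[46,62,-4] → .
    (7,7)@(15, 15): e=[30,54,20] → X
    (8,7)@(17, 15): e=[14,46,44] → X
    (9,7)@(19, 15): e=[-2,38,68] → .
    (7,8)@(15, 17): e=[58,42,4] → X
    (9,8)@(19, 17): e=[26,26,52] → X
  covered (13 px):
    . . . . . . . . . . . .
    . . . . . . . . . . . .
    . . . . . . . . . . . .
    . . . . . . . . . . . .
    . . . . . . . . . . . .
    . . . . . X . . . . . .
    . . . . . . X X . . . .
    . . . . . . . X X . . .
    . . . . . . . X X X X .
    . . . . . . . . X X X .
    . . . . . . . . . X . .
    . . . . . . . . . . . .
T1:
  2·area = 72  (B↔C swapped to make it positive)
  edge (18, 22)→(6, 20): d=(-12,-2) inclusive
  edge (6, 20)→(24, 17): d=(18,-3) inclusive
  edge (24, 17)→(18, 22): d=(-6,5) inclusive
    (6,9)@(13, 19): e=[26,3,43] → X
    (7,9)@(15, 19): e=[30,9,33] → X
    (8,9)@(17, 19): e=[34,15,23] → X
    (9,9)@(19, 19): e=[38,21,13] → X
    (10,9)@(21, 19): e=[42,27,3] → X
    (11,9)@(23, 19): e=[46,33,-7] → .
    (6,10)@(13, 21): e=[2,39,31] → X
    (10,10)@(21, 21): e=[18,63,-9] → .
    (6,11)@(13, 23): e=[-22,75,19] → .
    (7,11)@(15, 23): e=[-18,81,9] → .
    (8,11)@(17, 23): e=[-14,87,-1] → .
    (9,11)@(19, 23): e=[-10,93,-11] → .
  covered (9 px):
    . . . . . . . . . . . .
    . . . . . . . . . . . .
    . . . . . . . . . . . .
    . . . . . . . . . . . .
    . . . . . . . . . . . .
    . . . . . . . . . . . .
    . . . . . . . . . . . .
    . . . . . . . . . . . .
    . . . . . . . . . . . .
    . . . . . . X X X X X .
    . . . . . . X X X X . .
    . . . . . . . . . . . .
T2:
  2·area = 50  (B↔C swapped to make it positive)
  edge (14, 10)→(22, 12): d=(8,2) inclusive
  edge (22, 12)→(1, 13): d=(-21,1) inclusive
  edge (1, 13)→(14, 10): d=(13,-3) inclusive
    (5,5)@(11, 11): e=[14,32,4] → X
    (6,5)@(13, 11): e=[10,30,10] → X
    (7,5)@(15, 11): e=[6,28,16] → X
    (8,5)@(17, 11): e=[2,26,22] → X
    (9,5)@(19, 11): e=[-2,24,28] → .
    (0,6)@(1, 13): e=[50,0,0] → X  [on edge]
    (1,6)@(3, 13): e=[46,-2,6] → .
    (5,6)@(11, 13): e=[30,-10,30] → .
    (6,6)@(13, 13): e=[26,-12,36] → .
    (7,6)@(15, 13): e=[22,-14,42] → .
    (8,6)@(17, 13): e=[18,-16,48] → .
    (0,7)@(1, 15): e=[66,-42,26] → .
  covered (5 px):
    . . . . . . . . . . . .
    . . . . . . . . . . . .
    . . . . . . . . . . . .
    . . . . . . . . . . . .
    . . . . . . . . . . . .
    . . . . . X X X X . . .
    X . . . . . . . . . . .
    . . . . . . . . . . . .
    . . . . . . . . . . . .
    . . . . . . . . . . . .
    . . . . . . . . . . . .
    . . . . . . . . . . . .

Z-buffer (winner per pixel, '.' = empty):
  . . . . . . . . . . . .
  . . . . . . . . . . . .
  . . . . . . . . . . . .
  . . . . . . . . . . . .
  . . . . . . . . . . . .
  . . . . . 2 2 2 2 . . .
  2 . . . . . 0 0 . . . .
  . . . . . . . 0 0 . . .
  . . . . . . . 0 0 0 0 .
  . . . . . . 1 1 1 1 1 .
  . . . . . . 1 1 1 1 . .
  . . . . . . . . . . . .

Result: 1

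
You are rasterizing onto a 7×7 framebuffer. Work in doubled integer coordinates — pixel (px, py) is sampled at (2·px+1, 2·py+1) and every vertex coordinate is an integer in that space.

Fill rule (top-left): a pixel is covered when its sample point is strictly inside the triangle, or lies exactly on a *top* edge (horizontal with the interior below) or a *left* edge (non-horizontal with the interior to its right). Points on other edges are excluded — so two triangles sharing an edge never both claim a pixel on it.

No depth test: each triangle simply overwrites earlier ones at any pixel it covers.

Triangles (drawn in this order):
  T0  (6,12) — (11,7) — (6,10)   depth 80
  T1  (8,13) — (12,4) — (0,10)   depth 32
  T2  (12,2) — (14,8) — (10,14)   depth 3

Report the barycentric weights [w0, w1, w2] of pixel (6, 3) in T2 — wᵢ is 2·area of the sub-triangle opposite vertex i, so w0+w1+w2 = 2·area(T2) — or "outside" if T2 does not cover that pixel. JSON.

T0:
  2·area = 10  (B↔C swapped to make it positive)
  edge (6, 12)→(6, 10): d=(0,-2) top-left  bias=+0
  edge (6, 10)→(11, 7): d=(5,-3) top-left  bias=+0
  edge (11, 7)→(6, 12): d=(-5,5) right/bottom  bias=-1
    (6,2)@(13, 5): e=[14,-4,0] → ·  [on edge]
    (5,3)@(11, 7): e=[10,0,0] → ·  [on edge]
    (4,4)@(9, 9): e=[6,4,0] → ·  [on edge]
    (3,5)@(7, 11): e=[2,8,0] → ·  [on edge]
    (0,6)@(1, 13): e=[-10,0,20] → ·  [on edge]
    (2,6)@(5, 13): e=[-2,12,0] → ·  [on edge]
  covered (0 px):
    · · · · · · ·
    · · · · · · ·
    · · · · · · ·
    · · · · · · ·
    · · · · · · ·
    · · · · · · ·
    · · · · · · ·
T1:
  2·area = 84  (B↔C swapped to make it positive)
  edge (8, 13)→(0, 10): d=(-8,-3) top-left  bias=+0
  edge (0, 10)→(12, 4): d=(12,-6) top-left  bias=+0
  edge (12, 4)→(8, 13): d=(-4,9) right/bottom  bias=-1
    (5,2)@(11, 5): e=[73,6,5] → #
    (6,2)@(13, 5): e=[79,18,-13] → ·
    (3,3)@(7, 7): e=[45,6,33] → #
    (4,3)@(9, 7): e=[51,18,15] → #
    (5,3)@(11, 7): e=[57,30,-3] → ·
    (1,4)@(3, 9): e=[17,6,61] → #
    (2,4)@(5, 9): e=[23,18,43] → #
    (5,4)@(11, 9): e=[41,54,-11] → ·
    (1,5)@(3, 11): e=[1,30,53] → #
    (4,5)@(9, 11): e=[19,66,-1] → ·
    (1,6)@(3, 13): e=[-15,54,45] → ·
    (2,6)@(5, 13): e=[-9,66,27] → ·
  covered (10 px):
    · · · · · · ·
    · · · · · · ·
    · · · · · # ·
    · · · # # · ·
    · # # # # · ·
    · # # # · · ·
    · · · · · · ·
T2:
  2·area = 36
  edge (12, 2)→(14, 8): d=(2,6) right/bottom  bias=-1
  edge (14, 8)→(10, 14): d=(-4,6) right/bottom  bias=-1
  edge (10, 14)→(12, 2): d=(2,-12) top-left  bias=+0
    (6,2)@(13, 5): e=[0,18,18] → ·  [on edge]
    (6,3)@(13, 7): e=[4,10,22] → #
    (5,4)@(11, 9): e=[20,14,2] → #
    (5,5)@(11, 11): e=[24,6,6] → #
    (6,5)@(13, 11): e=[12,-6,30] → ·
    (5,6)@(11, 13): e=[28,-2,10] → ·
  covered (4 px):
    · · · · · · ·
    · · · · · · ·
    · · · · · · ·
    · · · · · · #
    · · · · · # #
    · · · · · # ·
    · · · · · · ·

Final: [10,22,4]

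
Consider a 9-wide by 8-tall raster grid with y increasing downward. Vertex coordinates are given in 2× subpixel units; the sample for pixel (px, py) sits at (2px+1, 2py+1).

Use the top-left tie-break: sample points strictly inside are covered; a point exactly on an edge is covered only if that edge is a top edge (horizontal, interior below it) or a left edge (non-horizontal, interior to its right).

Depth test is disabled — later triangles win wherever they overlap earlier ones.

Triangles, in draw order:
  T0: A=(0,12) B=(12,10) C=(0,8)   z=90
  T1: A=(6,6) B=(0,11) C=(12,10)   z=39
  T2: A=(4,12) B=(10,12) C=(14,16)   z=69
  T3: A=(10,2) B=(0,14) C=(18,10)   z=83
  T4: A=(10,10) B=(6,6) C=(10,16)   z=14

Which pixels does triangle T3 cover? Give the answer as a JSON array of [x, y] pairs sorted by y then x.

T0:
  2·area = 48  (B↔C swapped to make it positive)
  edge (0, 12)→(0, 8): d=(0,-4) top-left  bias=+0
  edge (0, 8)→(12, 10): d=(12,2) right/bottom  bias=-1
  edge (12, 10)→(0, 12): d=(-12,2) right/bottom  bias=-1
    (0,4)@(1, 9): e=[4,10,34] → X
    (1,4)@(3, 9): e=[12,6,30] → X
    (2,4)@(5, 9): e=[20,2,26] → X
    (3,4)@(7, 9): e=[28,-2,22] → .
    (0,5)@(1, 11): e=[4,34,10] → X
    (3,5)@(7, 11): e=[28,22,-2] → .
    (0,6)@(1, 13): e=[4,58,-14] → .
    (1,6)@(3, 13): e=[12,54,-18] → .
    (2,6)@(5, 13): e=[20,50,-22] → .
  covered (6 px):
    . . . . . . . . .
    . . . . . . . . .
    . . . . . . . . .
    . . . . . . . . .
    X X X . . . . . .
    X X X . . . . . .
    . . . . . . . . .
    . . . . . . . . .
T1:
  2·area = 54  (B↔C swapped to make it positive)
  edge (6, 6)→(12, 10): d=(6,4) right/bottom  bias=-1
  edge (12, 10)→(0, 11): d=(-12,1) right/bottom  bias=-1
  edge (0, 11)→(6, 6): d=(6,-5) top-left  bias=+0
    (2,3)@(5, 7): e=[10,43,1] → X
    (3,3)@(7, 7): e=[2,41,11] → X
    (4,3)@(9, 7): e=[-6,39,21] → .
    (1,4)@(3, 9): e=[30,21,3] → X
    (4,4)@(9, 9): e=[6,15,33] → X
    (5,4)@(11, 9): e=[-2,13,43] → .
    (1,5)@(3, 11): e=[42,-3,15] → .
    (2,5)@(5, 11): e=[34,-5,25] → .
    (3,5)@(7, 11): e=[26,-7,35] → .
    (4,5)@(9, 11): e=[18,-9,45] → .
  covered (6 px):
    . . . . . . . . .
    . . . . . . . . .
    . . . . . . . . .
    . . X X . . . . .
    . X X X X . . . .
    . . . . . . . . .
    . . . . . . . . .
    . . . . . . . . .
T2:
  2·area = 24
  edge (4, 12)→(10, 12): d=(6,0) top-left  bias=+0
  edge (10, 12)→(14, 16): d=(4,4) right/bottom  bias=-1
  edge (14, 16)→(4, 12): d=(-10,-4) top-left  bias=+0
    (0,1)@(1, 3): e=[-54,0,78] → .  [on edge]
    (1,2)@(3, 5): e=[-42,0,66] → .  [on edge]
    (2,3)@(5, 7): e=[-30,0,54] → .  [on edge]
    (3,4)@(7, 9): e=[-18,0,42] → .  [on edge]
    (4,5)@(9, 11): e=[-6,0,30] → .  [on edge]
    (3,6)@(7, 13): e=[6,16,2] → X
    (4,6)@(9, 13): e=[6,8,10] → X
    (5,6)@(11, 13): e=[6,0,18] → .  [on edge]
    (3,7)@(7, 15): e=[18,24,-18] → .
    (4,7)@(9, 15): e=[18,16,-10] → .
    (6,7)@(13, 15): e=[18,0,6] → .  [on edge]
  covered (2 px):
    . . . . . . . . .
    . . . . . . . . .
    . . . . . . . . .
    . . . . . . . . .
    . . . . . . . . .
    . . . . . . . . .
    . . . X X . . . .
    . . . . . . . . .
T3:
  2·area = 176  (B↔C swapped to make it positive)
  edge (10, 2)→(18, 10): d=(8,8) right/bottom  bias=-1
  edge (18, 10)→(0, 14): d=(-18,4) right/bottom  bias=-1
  edge (0, 14)→(10, 2): d=(10,-12) top-left  bias=+0
    (4,0)@(9, 1): e=[0,198,-22] → .  [on edge]
    (5,1)@(11, 3): e=[0,154,22] → .  [on edge]
    (4,2)@(9, 5): e=[32,126,18] → X
    (5,2)@(11, 5): e=[16,118,42] → X
    (6,2)@(13, 5): e=[0,110,66] → .  [on edge]
    (3,3)@(7, 7): e=[64,98,14] → X
    (6,3)@(13, 7): e=[16,74,86] → X
    (7,3)@(15, 7): e=[0,66,110] → .  [on edge]
    (2,4)@(5, 9): e=[96,70,10] → X
    (7,4)@(15, 9): e=[16,30,130] → X
    (8,4)@(17, 9): e=[0,22,154] → .  [on edge]
    (1,5)@(3, 11): e=[128,42,6] → X
  covered (20 px):
    . . . . . . . . .
    . . . . . . . . .
    . . . . X X . . .
    . . . X X X X . .
    . . X X X X X X .
    . X X X X X X . .
    X X . . . . . . .
    . . . . . . . . .
T4:
  2·area = 24  (B↔C swapped to make it positive)
  edge (10, 10)→(10, 16): d=(0,6) right/bottom  bias=-1
  edge (10, 16)→(6, 6): d=(-4,-10) top-left  bias=+0
  edge (6, 6)→(10, 10): d=(4,4) right/bottom  bias=-1
    (0,0)@(1, 1): e=[54,-30,0] → .  [on edge]
    (1,1)@(3, 3): e=[42,-18,0] → .  [on edge]
    (2,2)@(5, 5): e=[30,-6,0] → .  [on edge]
    (3,3)@(7, 7): e=[18,6,0] → .  [on edge]
    (4,4)@(9, 9): e=[6,18,0] → .  [on edge]
    (4,5)@(9, 11): e=[6,10,8] → X
    (5,5)@(11, 11): e=[-6,30,0] → .  [on edge]
    (4,6)@(9, 13): e=[6,2,16] → X
    (5,6)@(11, 13): e=[-6,22,8] → .
    (6,6)@(13, 13): e=[-18,42,0] → .  [on edge]
    (4,7)@(9, 15): e=[6,-6,24] → .
    (7,7)@(15, 15): e=[-30,54,0] → .  [on edge]
  covered (2 px):
    . . . . . . . . .
    . . . . . . . . .
    . . . . . . . . .
    . . . . . . . . .
    . . . . . . . . .
    . . . . X . . . .
    . . . . X . . . .
    . . . . . . . . .

Final: [[4,2],[5,2],[3,3],[4,3],[5,3],[6,3],[2,4],[3,4],[4,4],[5,4],[6,4],[7,4],[1,5],[2,5],[3,5],[4,5],[5,5],[6,5],[0,6],[1,6]]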